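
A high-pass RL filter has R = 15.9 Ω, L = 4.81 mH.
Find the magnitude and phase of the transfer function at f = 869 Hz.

Step 1 — Angular frequency: ω = 2π·869 = 5460 rad/s.
Step 2 — Transfer function: H(jω) = jωL/(R + jωL).
Step 3 — Numerator jωL = j·26.26; denominator R + jωL = 15.9 + j26.26.
Step 4 — H = 0.7318 + j0.443.
Step 5 — Magnitude: |H| = 0.8554 (-1.4 dB); phase: φ = 31.2°.

|H| = 0.8554 (-1.4 dB), φ = 31.2°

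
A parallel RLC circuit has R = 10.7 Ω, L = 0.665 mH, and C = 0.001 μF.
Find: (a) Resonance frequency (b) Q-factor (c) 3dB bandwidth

Step 1 — Resonance: ω₀ = 1/√(LC) = 1/√(0.000665·1e-09) = 1.226e+06 rad/s.
Step 2 — f₀ = ω₀/(2π) = 1.952e+05 Hz.
Step 3 — Parallel Q: Q = R/(ω₀L) = 10.7/(1.226e+06·0.000665) = 0.01312.
Step 4 — Bandwidth: Δω = ω₀/Q = 9.346e+07 rad/s; BW = Δω/(2π) = 1.487e+07 Hz.

(a) f₀ = 1.952e+05 Hz  (b) Q = 0.01312  (c) BW = 1.487e+07 Hz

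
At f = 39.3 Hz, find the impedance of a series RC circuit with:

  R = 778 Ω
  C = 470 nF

Step 1 — Angular frequency: ω = 2π·f = 2π·39.3 = 246.9 rad/s.
Step 2 — Component impedances:
  R: Z = R = 778 Ω
  C: Z = 1/(jωC) = -j/(ω·C) = 0 - j8616 Ω
Step 3 — Series combination: Z_total = R + C = 778 - j8616 Ω = 8652∠-84.8° Ω.

Z = 778 - j8616 Ω = 8652∠-84.8° Ω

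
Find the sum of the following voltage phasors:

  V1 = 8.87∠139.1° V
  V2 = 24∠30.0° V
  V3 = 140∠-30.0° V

Step 1 — Convert each phasor to rectangular form:
  V1 = 8.87·(cos(139.1°) + j·sin(139.1°)) = -6.704 + j5.808 V
  V2 = 24·(cos(30.0°) + j·sin(30.0°)) = 20.78 + j12 V
  V3 = 140·(cos(-30.0°) + j·sin(-30.0°)) = 121.2 - j70 V
Step 2 — Sum components: V_total = 135.3 - j52.19 V.
Step 3 — Convert to polar: |V_total| = 145 V, ∠V_total = -21.1°.

V_total = 145∠-21.1° V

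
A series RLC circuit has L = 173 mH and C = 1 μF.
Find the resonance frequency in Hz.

Step 1 — Resonance condition Im(Z)=0 gives ω₀ = 1/√(LC).
Step 2 — ω₀ = 1/√(0.173·1e-06) = 2404 rad/s.
Step 3 — f₀ = ω₀/(2π) = 382.6 Hz.

f₀ = 382.6 Hz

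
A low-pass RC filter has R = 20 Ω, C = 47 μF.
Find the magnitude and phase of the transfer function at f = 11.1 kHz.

Step 1 — Angular frequency: ω = 2π·1.11e+04 = 6.974e+04 rad/s.
Step 2 — Transfer function: H(jω) = 1/(1 + jωRC).
Step 3 — Denominator: 1 + jωRC = 1 + j·6.974e+04·20·4.7e-05 = 1 + j65.56.
Step 4 — H = 0.0002326 - j0.01525.
Step 5 — Magnitude: |H| = 0.01525 (-36.3 dB); phase: φ = -89.1°.

|H| = 0.01525 (-36.3 dB), φ = -89.1°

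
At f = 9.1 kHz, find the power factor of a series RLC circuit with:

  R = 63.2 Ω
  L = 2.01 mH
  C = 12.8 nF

Step 1 — Angular frequency: ω = 2π·f = 2π·9100 = 5.718e+04 rad/s.
Step 2 — Component impedances:
  R: Z = R = 63.2 Ω
  L: Z = jωL = j·5.718e+04·0.00201 = 0 + j114.9 Ω
  C: Z = 1/(jωC) = -j/(ω·C) = 0 - j1366 Ω
Step 3 — Series combination: Z_total = R + L + C = 63.2 - j1251 Ω = 1253∠-87.1° Ω.
Step 4 — Power factor: PF = cos(φ) = Re(Z)/|Z| = 63.2/1253 = 0.05044.
Step 5 — Type: Im(Z) = -1251 ⇒ leading (phase φ = -87.1°).

PF = 0.05044 (leading, φ = -87.1°)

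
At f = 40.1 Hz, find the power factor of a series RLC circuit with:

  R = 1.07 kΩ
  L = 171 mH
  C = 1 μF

Step 1 — Angular frequency: ω = 2π·f = 2π·40.1 = 252 rad/s.
Step 2 — Component impedances:
  R: Z = R = 1070 Ω
  L: Z = jωL = j·252·0.171 = 0 + j43.08 Ω
  C: Z = 1/(jωC) = -j/(ω·C) = 0 - j3969 Ω
Step 3 — Series combination: Z_total = R + L + C = 1070 - j3926 Ω = 4069∠-74.8° Ω.
Step 4 — Power factor: PF = cos(φ) = Re(Z)/|Z| = 1070/4069 = 0.263.
Step 5 — Type: Im(Z) = -3926 ⇒ leading (phase φ = -74.8°).

PF = 0.263 (leading, φ = -74.8°)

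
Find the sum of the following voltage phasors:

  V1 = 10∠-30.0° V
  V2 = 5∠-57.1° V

Step 1 — Convert each phasor to rectangular form:
  V1 = 10·(cos(-30.0°) + j·sin(-30.0°)) = 8.66 - j5 V
  V2 = 5·(cos(-57.1°) + j·sin(-57.1°)) = 2.716 - j4.198 V
Step 2 — Sum components: V_total = 11.38 - j9.198 V.
Step 3 — Convert to polar: |V_total| = 14.63 V, ∠V_total = -39.0°.

V_total = 14.63∠-39.0° V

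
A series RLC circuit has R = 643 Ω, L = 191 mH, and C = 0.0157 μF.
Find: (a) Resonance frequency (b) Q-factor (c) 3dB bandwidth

Step 1 — Resonance condition Im(Z)=0 gives ω₀ = 1/√(LC).
Step 2 — ω₀ = 1/√(0.191·1.57e-08) = 1.826e+04 rad/s.
Step 3 — f₀ = ω₀/(2π) = 2906 Hz.
Step 4 — Series Q: Q = ω₀L/R = 1.826e+04·0.191/643 = 5.424.
Step 5 — 3dB bandwidth: Δω = ω₀/Q = 3366 rad/s; BW = Δω/(2π) = 535.8 Hz.

(a) f₀ = 2906 Hz  (b) Q = 5.424  (c) BW = 535.8 Hz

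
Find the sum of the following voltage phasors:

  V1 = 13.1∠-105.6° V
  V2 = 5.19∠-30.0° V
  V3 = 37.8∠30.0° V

Step 1 — Convert each phasor to rectangular form:
  V1 = 13.1·(cos(-105.6°) + j·sin(-105.6°)) = -3.523 - j12.62 V
  V2 = 5.19·(cos(-30.0°) + j·sin(-30.0°)) = 4.495 - j2.595 V
  V3 = 37.8·(cos(30.0°) + j·sin(30.0°)) = 32.74 + j18.9 V
Step 2 — Sum components: V_total = 33.71 + j3.688 V.
Step 3 — Convert to polar: |V_total| = 33.91 V, ∠V_total = 6.2°.

V_total = 33.91∠6.2° V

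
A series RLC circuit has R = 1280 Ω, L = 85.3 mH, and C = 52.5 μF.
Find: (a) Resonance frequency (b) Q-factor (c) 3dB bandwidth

Step 1 — Resonance condition Im(Z)=0 gives ω₀ = 1/√(LC).
Step 2 — ω₀ = 1/√(0.0853·5.25e-05) = 472.5 rad/s.
Step 3 — f₀ = ω₀/(2π) = 75.21 Hz.
Step 4 — Series Q: Q = ω₀L/R = 472.5·0.0853/1280 = 0.03149.
Step 5 — 3dB bandwidth: Δω = ω₀/Q = 1.501e+04 rad/s; BW = Δω/(2π) = 2388 Hz.

(a) f₀ = 75.21 Hz  (b) Q = 0.03149  (c) BW = 2388 Hz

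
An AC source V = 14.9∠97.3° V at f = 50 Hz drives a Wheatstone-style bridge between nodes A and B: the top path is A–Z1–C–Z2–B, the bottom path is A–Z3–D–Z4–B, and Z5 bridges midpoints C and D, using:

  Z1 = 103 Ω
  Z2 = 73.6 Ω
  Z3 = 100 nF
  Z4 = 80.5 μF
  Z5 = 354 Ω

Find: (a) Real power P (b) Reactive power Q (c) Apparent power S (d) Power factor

Step 1 — Angular frequency: ω = 2π·f = 2π·50 = 314.2 rad/s.
Step 2 — Component impedances:
  Z1: Z = R = 103 Ω
  Z2: Z = R = 73.6 Ω
  Z3: Z = 1/(jωC) = -j/(ω·C) = 0 - j3.183e+04 Ω
  Z4: Z = 1/(jωC) = -j/(ω·C) = 0 - j39.54 Ω
  Z5: Z = R = 354 Ω
Step 3 — Bridge requires nodal analysis (the Z5 bridge couples midpoints C and D, so the two paths cannot be reduced to a simple series/parallel combination). Setting node B to ground and injecting 1 A at node A, the 3-node admittance system at A, C, D solves to V_A = Z_AB = 164.1 - j1.999 Ω = 164.1∠-0.7° Ω.
Step 4 — Source phasor: V = 14.9∠97.3° V = -1.893 + j14.78 V.
Step 5 — Current: I = V / Z = -0.01263 + j0.08991 A = 0.0908∠98.0° A.
Step 6 — Complex power: S = V·I* = 1.353 - j0.01648 VA.
Step 7 — Real power: P = Re(S) = 1.353 W.
Step 8 — Reactive power: Q = Im(S) = -0.01648 VAR.
Step 9 — Apparent power: |S| = 1.353 VA.
Step 10 — Power factor: PF = P/|S| = 0.9999 (leading).

(a) P = 1.353 W  (b) Q = -0.01648 VAR  (c) S = 1.353 VA  (d) PF = 0.9999 (leading)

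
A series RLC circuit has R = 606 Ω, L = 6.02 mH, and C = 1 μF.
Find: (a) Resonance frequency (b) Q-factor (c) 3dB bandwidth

Step 1 — Resonance condition Im(Z)=0 gives ω₀ = 1/√(LC).
Step 2 — ω₀ = 1/√(0.00602·1e-06) = 1.289e+04 rad/s.
Step 3 — f₀ = ω₀/(2π) = 2051 Hz.
Step 4 — Series Q: Q = ω₀L/R = 1.289e+04·0.00602/606 = 0.128.
Step 5 — 3dB bandwidth: Δω = ω₀/Q = 1.007e+05 rad/s; BW = Δω/(2π) = 1.602e+04 Hz.

(a) f₀ = 2051 Hz  (b) Q = 0.128  (c) BW = 1.602e+04 Hz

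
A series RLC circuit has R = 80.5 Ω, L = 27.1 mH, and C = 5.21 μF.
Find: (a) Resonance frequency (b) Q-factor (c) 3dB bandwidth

Step 1 — Resonance condition Im(Z)=0 gives ω₀ = 1/√(LC).
Step 2 — ω₀ = 1/√(0.0271·5.21e-06) = 2661 rad/s.
Step 3 — f₀ = ω₀/(2π) = 423.6 Hz.
Step 4 — Series Q: Q = ω₀L/R = 2661·0.0271/80.5 = 0.8959.
Step 5 — 3dB bandwidth: Δω = ω₀/Q = 2970 rad/s; BW = Δω/(2π) = 472.8 Hz.

(a) f₀ = 423.6 Hz  (b) Q = 0.8959  (c) BW = 472.8 Hz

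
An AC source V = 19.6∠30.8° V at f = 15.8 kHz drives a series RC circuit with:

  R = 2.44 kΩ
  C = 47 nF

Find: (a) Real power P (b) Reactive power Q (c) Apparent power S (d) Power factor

Step 1 — Angular frequency: ω = 2π·f = 2π·1.58e+04 = 9.927e+04 rad/s.
Step 2 — Component impedances:
  R: Z = R = 2440 Ω
  C: Z = 1/(jωC) = -j/(ω·C) = 0 - j214.3 Ω
Step 3 — Series combination: Z_total = R + C = 2440 - j214.3 Ω = 2449∠-5.0° Ω.
Step 4 — Source phasor: V = 19.6∠30.8° V = 16.84 + j10.04 V.
Step 5 — Current: I = V / Z = 0.006488 + j0.004683 A = 0.008002∠35.8° A.
Step 6 — Complex power: S = V·I* = 0.1562 - j0.01372 VA.
Step 7 — Real power: P = Re(S) = 0.1562 W.
Step 8 — Reactive power: Q = Im(S) = -0.01372 VAR.
Step 9 — Apparent power: |S| = 0.1568 VA.
Step 10 — Power factor: PF = P/|S| = 0.9962 (leading).

(a) P = 0.1562 W  (b) Q = -0.01372 VAR  (c) S = 0.1568 VA  (d) PF = 0.9962 (leading)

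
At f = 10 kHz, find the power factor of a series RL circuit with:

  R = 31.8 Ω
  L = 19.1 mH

Step 1 — Angular frequency: ω = 2π·f = 2π·1e+04 = 6.283e+04 rad/s.
Step 2 — Component impedances:
  R: Z = R = 31.8 Ω
  L: Z = jωL = j·6.283e+04·0.0191 = 0 + j1200 Ω
Step 3 — Series combination: Z_total = R + L = 31.8 + j1200 Ω = 1201∠88.5° Ω.
Step 4 — Power factor: PF = cos(φ) = Re(Z)/|Z| = 31.8/1200.5 = 0.02649.
Step 5 — Type: Im(Z) = 1200 ⇒ lagging (phase φ = 88.5°).

PF = 0.02649 (lagging, φ = 88.5°)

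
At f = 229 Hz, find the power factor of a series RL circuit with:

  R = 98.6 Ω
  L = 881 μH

Step 1 — Angular frequency: ω = 2π·f = 2π·229 = 1439 rad/s.
Step 2 — Component impedances:
  R: Z = R = 98.6 Ω
  L: Z = jωL = j·1439·0.000881 = 0 + j1.268 Ω
Step 3 — Series combination: Z_total = R + L = 98.6 + j1.268 Ω = 98.61∠0.7° Ω.
Step 4 — Power factor: PF = cos(φ) = Re(Z)/|Z| = 98.6/98.61 = 0.9999.
Step 5 — Type: Im(Z) = 1.268 ⇒ lagging (phase φ = 0.7°).

PF = 0.9999 (lagging, φ = 0.7°)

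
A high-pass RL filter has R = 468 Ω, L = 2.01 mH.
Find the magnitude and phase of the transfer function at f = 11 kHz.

Step 1 — Angular frequency: ω = 2π·1.1e+04 = 6.912e+04 rad/s.
Step 2 — Transfer function: H(jω) = jωL/(R + jωL).
Step 3 — Numerator jωL = j·138.9; denominator R + jωL = 468 + j138.9.
Step 4 — H = 0.08098 + j0.2728.
Step 5 — Magnitude: |H| = 0.2846 (-10.9 dB); phase: φ = 73.5°.

|H| = 0.2846 (-10.9 dB), φ = 73.5°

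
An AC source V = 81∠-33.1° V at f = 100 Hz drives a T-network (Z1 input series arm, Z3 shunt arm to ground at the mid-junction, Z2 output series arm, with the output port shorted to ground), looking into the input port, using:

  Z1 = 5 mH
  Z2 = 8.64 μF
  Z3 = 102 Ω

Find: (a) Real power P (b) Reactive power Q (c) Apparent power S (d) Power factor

Step 1 — Angular frequency: ω = 2π·f = 2π·100 = 628.3 rad/s.
Step 2 — Component impedances:
  Z1: Z = jωL = j·628.3·0.005 = 0 + j3.142 Ω
  Z2: Z = 1/(jωC) = -j/(ω·C) = 0 - j184.2 Ω
  Z3: Z = R = 102 Ω
Step 3 — With the output port shorted to ground, the output series arm Z2 runs from the junction to ground; the shunt arm Z3 also runs from the junction to ground. They appear in parallel: Z3 || Z2 = 78.06 - j43.23 Ω.
Step 4 — Series with input arm Z1: Z_in = Z1 + (Z3 || Z2) = 78.06 - j40.08 Ω = 87.75∠-27.2° Ω.
Step 5 — Source phasor: V = 81∠-33.1° V = 67.86 - j44.23 V.
Step 6 — Current: I = V / Z = 0.9181 - j0.09521 A = 0.923∠-5.9° A.
Step 7 — Complex power: S = V·I* = 66.51 - j34.15 VA.
Step 8 — Real power: P = Re(S) = 66.51 W.
Step 9 — Reactive power: Q = Im(S) = -34.15 VAR.
Step 10 — Apparent power: |S| = 74.77 VA.
Step 11 — Power factor: PF = P/|S| = 0.8896 (leading).

(a) P = 66.51 W  (b) Q = -34.15 VAR  (c) S = 74.77 VA  (d) PF = 0.8896 (leading)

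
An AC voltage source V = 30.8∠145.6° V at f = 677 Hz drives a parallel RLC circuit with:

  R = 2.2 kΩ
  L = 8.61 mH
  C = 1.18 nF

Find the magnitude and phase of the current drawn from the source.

Step 1 — Angular frequency: ω = 2π·f = 2π·677 = 4254 rad/s.
Step 2 — Component impedances:
  R: Z = R = 2200 Ω
  L: Z = jωL = j·4254·0.00861 = 0 + j36.62 Ω
  C: Z = 1/(jωC) = -j/(ω·C) = 0 - j1.992e+05 Ω
Step 3 — Parallel combination: 1/Z_total = 1/R + 1/L + 1/C; Z_total = 0.6098 + j36.62 Ω = 36.63∠89.0° Ω.
Step 4 — Source phasor: V = 30.8∠145.6° V = -25.41 + j17.4 V.
Step 5 — Ohm's law: I = V / Z_total = (-25.41 + j17.4) / (0.6098 + j36.62) = 0.4635 + j0.7017 A.
Step 6 — Convert to polar: |I| = 0.8409 A, ∠I = 56.6°.

I = 0.8409∠56.6° A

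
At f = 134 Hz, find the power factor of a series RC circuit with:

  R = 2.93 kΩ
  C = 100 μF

Step 1 — Angular frequency: ω = 2π·f = 2π·134 = 841.9 rad/s.
Step 2 — Component impedances:
  R: Z = R = 2930 Ω
  C: Z = 1/(jωC) = -j/(ω·C) = 0 - j11.88 Ω
Step 3 — Series combination: Z_total = R + C = 2930 - j11.88 Ω = 2930∠-0.2° Ω.
Step 4 — Power factor: PF = cos(φ) = Re(Z)/|Z| = 2930/2930 = 1.
Step 5 — Type: Im(Z) = -11.88 ⇒ leading (phase φ = -0.2°).

PF = 1 (leading, φ = -0.2°)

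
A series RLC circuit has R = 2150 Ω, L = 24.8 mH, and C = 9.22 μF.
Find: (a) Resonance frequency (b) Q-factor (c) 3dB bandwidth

Step 1 — Resonance: ω₀ = 1/√(LC) = 1/√(0.0248·9.22e-06) = 2091 rad/s.
Step 2 — f₀ = ω₀/(2π) = 332.8 Hz.
Step 3 — Series Q: Q = ω₀L/R = 2091·0.0248/2150 = 0.02412.
Step 4 — Bandwidth: Δω = ω₀/Q = 8.669e+04 rad/s; BW = Δω/(2π) = 1.38e+04 Hz.

(a) f₀ = 332.8 Hz  (b) Q = 0.02412  (c) BW = 1.38e+04 Hz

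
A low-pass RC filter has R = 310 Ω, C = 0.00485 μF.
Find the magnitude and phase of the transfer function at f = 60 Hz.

Step 1 — Angular frequency: ω = 2π·60 = 377 rad/s.
Step 2 — Transfer function: H(jω) = 1/(1 + jωRC).
Step 3 — Denominator: 1 + jωRC = 1 + j·377·310·4.85e-09 = 1 + j0.0005668.
Step 4 — H = 1 - j0.0005668.
Step 5 — Magnitude: |H| = 1 (-0.0 dB); phase: φ = -0.0°.

|H| = 1 (-0.0 dB), φ = -0.0°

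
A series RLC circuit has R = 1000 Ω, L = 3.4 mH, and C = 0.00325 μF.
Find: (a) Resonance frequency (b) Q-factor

Step 1 — Resonance condition Im(Z)=0 gives ω₀ = 1/√(LC).
Step 2 — ω₀ = 1/√(0.0034·3.25e-09) = 3.008e+05 rad/s.
Step 3 — f₀ = ω₀/(2π) = 4.788e+04 Hz.
Step 4 — Series Q: Q = ω₀L/R = 3.008e+05·0.0034/1000 = 1.023.

(a) f₀ = 4.788e+04 Hz  (b) Q = 1.023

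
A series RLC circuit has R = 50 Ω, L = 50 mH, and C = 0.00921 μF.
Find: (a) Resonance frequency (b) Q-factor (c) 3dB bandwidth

Step 1 — Resonance: ω₀ = 1/√(LC) = 1/√(0.05·9.21e-09) = 4.66e+04 rad/s.
Step 2 — f₀ = ω₀/(2π) = 7417 Hz.
Step 3 — Series Q: Q = ω₀L/R = 4.66e+04·0.05/50 = 46.6.
Step 4 — Bandwidth: Δω = ω₀/Q = 1000 rad/s; BW = Δω/(2π) = 159.2 Hz.

(a) f₀ = 7417 Hz  (b) Q = 46.6  (c) BW = 159.2 Hz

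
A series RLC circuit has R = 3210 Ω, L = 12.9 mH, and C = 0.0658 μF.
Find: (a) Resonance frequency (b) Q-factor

Step 1 — Resonance condition Im(Z)=0 gives ω₀ = 1/√(LC).
Step 2 — ω₀ = 1/√(0.0129·6.58e-08) = 3.432e+04 rad/s.
Step 3 — f₀ = ω₀/(2π) = 5463 Hz.
Step 4 — Series Q: Q = ω₀L/R = 3.432e+04·0.0129/3210 = 0.1379.

(a) f₀ = 5463 Hz  (b) Q = 0.1379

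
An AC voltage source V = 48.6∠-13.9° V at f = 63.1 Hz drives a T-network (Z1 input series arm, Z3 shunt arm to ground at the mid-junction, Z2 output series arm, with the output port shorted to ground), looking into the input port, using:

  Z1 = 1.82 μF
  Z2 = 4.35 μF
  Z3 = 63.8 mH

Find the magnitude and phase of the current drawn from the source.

Step 1 — Angular frequency: ω = 2π·f = 2π·63.1 = 396.5 rad/s.
Step 2 — Component impedances:
  Z1: Z = 1/(jωC) = -j/(ω·C) = 0 - j1386 Ω
  Z2: Z = 1/(jωC) = -j/(ω·C) = 0 - j579.8 Ω
  Z3: Z = jωL = j·396.5·0.0638 = 0 + j25.29 Ω
Step 3 — With the output port shorted to ground, the output series arm Z2 runs from the junction to ground; the shunt arm Z3 also runs from the junction to ground. They appear in parallel: Z3 || Z2 = 0 + j26.45 Ω.
Step 4 — Series with input arm Z1: Z_in = Z1 + (Z3 || Z2) = 0 - j1359 Ω = 1359∠-90.0° Ω.
Step 5 — Source phasor: V = 48.6∠-13.9° V = 47.18 - j11.68 V.
Step 6 — Ohm's law: I = V / Z_total = (47.18 - j11.68) / (0 - j1359) = 0.008588 + j0.0347 A.
Step 7 — Convert to polar: |I| = 0.03575 A, ∠I = 76.1°.

I = 0.03575∠76.1° A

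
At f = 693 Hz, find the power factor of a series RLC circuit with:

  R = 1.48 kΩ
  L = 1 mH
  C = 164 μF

Step 1 — Angular frequency: ω = 2π·f = 2π·693 = 4354 rad/s.
Step 2 — Component impedances:
  R: Z = R = 1480 Ω
  L: Z = jωL = j·4354·0.001 = 0 + j4.354 Ω
  C: Z = 1/(jωC) = -j/(ω·C) = 0 - j1.4 Ω
Step 3 — Series combination: Z_total = R + L + C = 1480 + j2.954 Ω = 1480∠0.1° Ω.
Step 4 — Power factor: PF = cos(φ) = Re(Z)/|Z| = 1480/1480 = 1.
Step 5 — Type: Im(Z) = 2.954 ⇒ lagging (phase φ = 0.1°).

PF = 1 (lagging, φ = 0.1°)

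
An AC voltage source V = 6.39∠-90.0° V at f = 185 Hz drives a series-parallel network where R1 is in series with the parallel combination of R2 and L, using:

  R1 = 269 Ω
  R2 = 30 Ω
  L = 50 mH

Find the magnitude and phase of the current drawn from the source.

Step 1 — Angular frequency: ω = 2π·f = 2π·185 = 1162 rad/s.
Step 2 — Component impedances:
  R1: Z = R = 269 Ω
  R2: Z = R = 30 Ω
  L: Z = jωL = j·1162·0.05 = 0 + j58.12 Ω
Step 3 — Parallel branch: R2 || L = 1/(1/R2 + 1/L) = 23.69 + j12.23 Ω.
Step 4 — Series with R1: Z_total = R1 + (R2 || L) = 292.7 + j12.23 Ω = 292.9∠2.4° Ω.
Step 5 — Source phasor: V = 6.39∠-90.0° V = 0 - j6.39 V.
Step 6 — Ohm's law: I = V / Z_total = (0 - j6.39) / (292.7 + j12.23) = -0.0009105 - j0.02179 A.
Step 7 — Convert to polar: |I| = 0.02181 A, ∠I = -92.4°.

I = 0.02181∠-92.4° A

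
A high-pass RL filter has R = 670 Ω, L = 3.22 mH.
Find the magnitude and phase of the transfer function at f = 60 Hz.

Step 1 — Angular frequency: ω = 2π·60 = 377 rad/s.
Step 2 — Transfer function: H(jω) = jωL/(R + jωL).
Step 3 — Numerator jωL = j·1.214; denominator R + jωL = 670 + j1.214.
Step 4 — H = 3.283e-06 + j0.001812.
Step 5 — Magnitude: |H| = 0.001812 (-54.8 dB); phase: φ = 89.9°.

|H| = 0.001812 (-54.8 dB), φ = 89.9°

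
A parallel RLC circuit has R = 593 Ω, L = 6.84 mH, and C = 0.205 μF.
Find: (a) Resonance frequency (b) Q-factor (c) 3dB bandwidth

Step 1 — Resonance: ω₀ = 1/√(LC) = 1/√(0.00684·2.05e-07) = 2.671e+04 rad/s.
Step 2 — f₀ = ω₀/(2π) = 4250 Hz.
Step 3 — Parallel Q: Q = R/(ω₀L) = 593/(2.671e+04·0.00684) = 3.246.
Step 4 — Bandwidth: Δω = ω₀/Q = 8226 rad/s; BW = Δω/(2π) = 1309 Hz.

(a) f₀ = 4250 Hz  (b) Q = 3.246  (c) BW = 1309 Hz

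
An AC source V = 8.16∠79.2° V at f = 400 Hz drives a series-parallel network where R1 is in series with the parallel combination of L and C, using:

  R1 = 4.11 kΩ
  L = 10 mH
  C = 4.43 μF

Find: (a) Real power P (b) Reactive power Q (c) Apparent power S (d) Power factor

Step 1 — Angular frequency: ω = 2π·f = 2π·400 = 2513 rad/s.
Step 2 — Component impedances:
  R1: Z = R = 4110 Ω
  L: Z = jωL = j·2513·0.01 = 0 + j25.13 Ω
  C: Z = 1/(jωC) = -j/(ω·C) = 0 - j89.82 Ω
Step 3 — Parallel branch: L || C = 1/(1/L + 1/C) = 0 + j34.9 Ω.
Step 4 — Series with R1: Z_total = R1 + (L || C) = 4110 + j34.9 Ω = 4110∠0.5° Ω.
Step 5 — Source phasor: V = 8.16∠79.2° V = 1.529 + j8.015 V.
Step 6 — Current: I = V / Z = 0.0003886 + j0.001947 A = 0.001985∠78.7° A.
Step 7 — Complex power: S = V·I* = 0.0162 + j0.0001376 VA.
Step 8 — Real power: P = Re(S) = 0.0162 W.
Step 9 — Reactive power: Q = Im(S) = 0.0001376 VAR.
Step 10 — Apparent power: |S| = 0.0162 VA.
Step 11 — Power factor: PF = P/|S| = 1 (lagging).

(a) P = 0.0162 W  (b) Q = 0.0001376 VAR  (c) S = 0.0162 VA  (d) PF = 1 (lagging)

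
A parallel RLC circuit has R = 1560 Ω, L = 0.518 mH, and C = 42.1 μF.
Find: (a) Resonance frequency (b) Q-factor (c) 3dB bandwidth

Step 1 — Resonance: ω₀ = 1/√(LC) = 1/√(0.000518·4.21e-05) = 6772 rad/s.
Step 2 — f₀ = ω₀/(2π) = 1078 Hz.
Step 3 — Parallel Q: Q = R/(ω₀L) = 1560/(6772·0.000518) = 444.7.
Step 4 — Bandwidth: Δω = ω₀/Q = 15.23 rad/s; BW = Δω/(2π) = 2.423 Hz.

(a) f₀ = 1078 Hz  (b) Q = 444.7  (c) BW = 2.423 Hz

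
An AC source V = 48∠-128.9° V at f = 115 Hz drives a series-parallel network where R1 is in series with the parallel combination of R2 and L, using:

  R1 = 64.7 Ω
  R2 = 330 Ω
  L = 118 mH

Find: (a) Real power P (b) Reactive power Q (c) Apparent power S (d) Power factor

Step 1 — Angular frequency: ω = 2π·f = 2π·115 = 722.6 rad/s.
Step 2 — Component impedances:
  R1: Z = R = 64.7 Ω
  R2: Z = R = 330 Ω
  L: Z = jωL = j·722.6·0.118 = 0 + j85.26 Ω
Step 3 — Parallel branch: R2 || L = 1/(1/R2 + 1/L) = 20.65 + j79.93 Ω.
Step 4 — Series with R1: Z_total = R1 + (R2 || L) = 85.35 + j79.93 Ω = 116.9∠43.1° Ω.
Step 5 — Source phasor: V = 48∠-128.9° V = -30.14 - j37.36 V.
Step 6 — Current: I = V / Z = -0.4065 - j0.05698 A = 0.4105∠-172.0° A.
Step 7 — Complex power: S = V·I* = 14.38 + j13.47 VA.
Step 8 — Real power: P = Re(S) = 14.38 W.
Step 9 — Reactive power: Q = Im(S) = 13.47 VAR.
Step 10 — Apparent power: |S| = 19.7 VA.
Step 11 — Power factor: PF = P/|S| = 0.7299 (lagging).

(a) P = 14.38 W  (b) Q = 13.47 VAR  (c) S = 19.7 VA  (d) PF = 0.7299 (lagging)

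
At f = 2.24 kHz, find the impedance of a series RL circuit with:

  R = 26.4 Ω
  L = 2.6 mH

Step 1 — Angular frequency: ω = 2π·f = 2π·2240 = 1.407e+04 rad/s.
Step 2 — Component impedances:
  R: Z = R = 26.4 Ω
  L: Z = jωL = j·1.407e+04·0.0026 = 0 + j36.59 Ω
Step 3 — Series combination: Z_total = R + L = 26.4 + j36.59 Ω = 45.12∠54.2° Ω.

Z = 26.4 + j36.59 Ω = 45.12∠54.2° Ω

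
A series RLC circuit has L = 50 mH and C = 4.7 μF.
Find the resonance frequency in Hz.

Step 1 — Resonance condition Im(Z)=0 gives ω₀ = 1/√(LC).
Step 2 — ω₀ = 1/√(0.05·4.7e-06) = 2063 rad/s.
Step 3 — f₀ = ω₀/(2π) = 328.3 Hz.

f₀ = 328.3 Hz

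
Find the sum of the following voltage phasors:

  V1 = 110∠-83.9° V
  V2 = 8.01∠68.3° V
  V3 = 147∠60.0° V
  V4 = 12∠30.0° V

Step 1 — Convert each phasor to rectangular form:
  V1 = 110·(cos(-83.9°) + j·sin(-83.9°)) = 11.69 - j109.4 V
  V2 = 8.01·(cos(68.3°) + j·sin(68.3°)) = 2.962 + j7.442 V
  V3 = 147·(cos(60.0°) + j·sin(60.0°)) = 73.5 + j127.3 V
  V4 = 12·(cos(30.0°) + j·sin(30.0°)) = 10.39 + j6 V
Step 2 — Sum components: V_total = 98.54 + j31.37 V.
Step 3 — Convert to polar: |V_total| = 103.4 V, ∠V_total = 17.7°.

V_total = 103.4∠17.7° V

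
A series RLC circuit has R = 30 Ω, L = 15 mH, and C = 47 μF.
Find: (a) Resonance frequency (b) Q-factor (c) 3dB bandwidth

Step 1 — Resonance condition Im(Z)=0 gives ω₀ = 1/√(LC).
Step 2 — ω₀ = 1/√(0.015·4.7e-05) = 1191 rad/s.
Step 3 — f₀ = ω₀/(2π) = 189.6 Hz.
Step 4 — Series Q: Q = ω₀L/R = 1191·0.015/30 = 0.5955.
Step 5 — 3dB bandwidth: Δω = ω₀/Q = 2000 rad/s; BW = Δω/(2π) = 318.3 Hz.

(a) f₀ = 189.6 Hz  (b) Q = 0.5955  (c) BW = 318.3 Hz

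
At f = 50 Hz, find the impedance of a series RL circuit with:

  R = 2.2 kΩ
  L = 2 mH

Step 1 — Angular frequency: ω = 2π·f = 2π·50 = 314.2 rad/s.
Step 2 — Component impedances:
  R: Z = R = 2200 Ω
  L: Z = jωL = j·314.2·0.002 = 0 + j0.6283 Ω
Step 3 — Series combination: Z_total = R + L = 2200 + j0.6283 Ω = 2200∠0.0° Ω.

Z = 2200 + j0.6283 Ω = 2200∠0.0° Ω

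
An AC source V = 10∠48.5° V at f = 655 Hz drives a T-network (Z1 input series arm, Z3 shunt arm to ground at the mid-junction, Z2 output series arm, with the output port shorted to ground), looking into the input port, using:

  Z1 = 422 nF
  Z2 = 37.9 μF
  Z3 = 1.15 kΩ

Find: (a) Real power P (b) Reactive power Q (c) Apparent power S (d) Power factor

Step 1 — Angular frequency: ω = 2π·f = 2π·655 = 4115 rad/s.
Step 2 — Component impedances:
  Z1: Z = 1/(jωC) = -j/(ω·C) = 0 - j575.8 Ω
  Z2: Z = 1/(jωC) = -j/(ω·C) = 0 - j6.411 Ω
  Z3: Z = R = 1150 Ω
Step 3 — With the output port shorted to ground, the output series arm Z2 runs from the junction to ground; the shunt arm Z3 also runs from the junction to ground. They appear in parallel: Z3 || Z2 = 0.03574 - j6.411 Ω.
Step 4 — Series with input arm Z1: Z_in = Z1 + (Z3 || Z2) = 0.03574 - j582.2 Ω = 582.2∠-90.0° Ω.
Step 5 — Source phasor: V = 10∠48.5° V = 6.626 + j7.49 V.
Step 6 — Current: I = V / Z = -0.01286 + j0.01138 A = 0.01718∠138.5° A.
Step 7 — Complex power: S = V·I* = 1.054e-05 - j0.1718 VA.
Step 8 — Real power: P = Re(S) = 1.054e-05 W.
Step 9 — Reactive power: Q = Im(S) = -0.1718 VAR.
Step 10 — Apparent power: |S| = 0.1718 VA.
Step 11 — Power factor: PF = P/|S| = 6.139e-05 (leading).

(a) P = 1.054e-05 W  (b) Q = -0.1718 VAR  (c) S = 0.1718 VA  (d) PF = 6.139e-05 (leading)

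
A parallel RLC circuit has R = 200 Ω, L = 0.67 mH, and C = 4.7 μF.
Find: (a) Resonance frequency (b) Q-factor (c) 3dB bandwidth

Step 1 — Resonance: ω₀ = 1/√(LC) = 1/√(0.00067·4.7e-06) = 1.782e+04 rad/s.
Step 2 — f₀ = ω₀/(2π) = 2836 Hz.
Step 3 — Parallel Q: Q = R/(ω₀L) = 200/(1.782e+04·0.00067) = 16.75.
Step 4 — Bandwidth: Δω = ω₀/Q = 1064 rad/s; BW = Δω/(2π) = 169.3 Hz.

(a) f₀ = 2836 Hz  (b) Q = 16.75  (c) BW = 169.3 Hz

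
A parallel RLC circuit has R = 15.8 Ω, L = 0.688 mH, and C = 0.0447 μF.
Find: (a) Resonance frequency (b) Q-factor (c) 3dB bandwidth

Step 1 — Resonance: ω₀ = 1/√(LC) = 1/√(0.000688·4.47e-08) = 1.803e+05 rad/s.
Step 2 — f₀ = ω₀/(2π) = 2.87e+04 Hz.
Step 3 — Parallel Q: Q = R/(ω₀L) = 15.8/(1.803e+05·0.000688) = 0.1274.
Step 4 — Bandwidth: Δω = ω₀/Q = 1.416e+06 rad/s; BW = Δω/(2π) = 2.253e+05 Hz.

(a) f₀ = 2.87e+04 Hz  (b) Q = 0.1274  (c) BW = 2.253e+05 Hz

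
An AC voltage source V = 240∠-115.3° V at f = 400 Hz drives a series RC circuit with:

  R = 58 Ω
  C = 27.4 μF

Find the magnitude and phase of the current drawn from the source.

Step 1 — Angular frequency: ω = 2π·f = 2π·400 = 2513 rad/s.
Step 2 — Component impedances:
  R: Z = R = 58 Ω
  C: Z = 1/(jωC) = -j/(ω·C) = 0 - j14.52 Ω
Step 3 — Series combination: Z_total = R + C = 58 - j14.52 Ω = 59.79∠-14.1° Ω.
Step 4 — Source phasor: V = 240∠-115.3° V = -102.6 - j217 V.
Step 5 — Ohm's law: I = V / Z_total = (-102.6 - j217) / (58 - j14.52) = -0.7827 - j3.937 A.
Step 6 — Convert to polar: |I| = 4.014 A, ∠I = -101.2°.

I = 4.014∠-101.2° A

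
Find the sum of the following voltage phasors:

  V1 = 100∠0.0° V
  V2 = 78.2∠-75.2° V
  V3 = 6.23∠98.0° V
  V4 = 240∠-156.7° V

Step 1 — Convert each phasor to rectangular form:
  V1 = 100·(cos(0.0°) + j·sin(0.0°)) = 100 V
  V2 = 78.2·(cos(-75.2°) + j·sin(-75.2°)) = 19.98 - j75.61 V
  V3 = 6.23·(cos(98.0°) + j·sin(98.0°)) = -0.867 + j6.169 V
  V4 = 240·(cos(-156.7°) + j·sin(-156.7°)) = -220.4 - j94.93 V
Step 2 — Sum components: V_total = -101.3 - j164.4 V.
Step 3 — Convert to polar: |V_total| = 193.1 V, ∠V_total = -121.7°.

V_total = 193.1∠-121.7° V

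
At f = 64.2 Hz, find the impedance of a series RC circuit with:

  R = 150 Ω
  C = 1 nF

Step 1 — Angular frequency: ω = 2π·f = 2π·64.2 = 403.4 rad/s.
Step 2 — Component impedances:
  R: Z = R = 150 Ω
  C: Z = 1/(jωC) = -j/(ω·C) = 0 - j2.479e+06 Ω
Step 3 — Series combination: Z_total = R + C = 150 - j2.479e+06 Ω = 2.479e+06∠-90.0° Ω.

Z = 150 - j2.479e+06 Ω = 2.479e+06∠-90.0° Ω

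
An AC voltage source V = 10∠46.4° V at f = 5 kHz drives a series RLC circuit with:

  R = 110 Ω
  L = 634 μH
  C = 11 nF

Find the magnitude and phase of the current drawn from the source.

Step 1 — Angular frequency: ω = 2π·f = 2π·5000 = 3.142e+04 rad/s.
Step 2 — Component impedances:
  R: Z = R = 110 Ω
  L: Z = jωL = j·3.142e+04·0.000634 = 0 + j19.92 Ω
  C: Z = 1/(jωC) = -j/(ω·C) = 0 - j2894 Ω
Step 3 — Series combination: Z_total = R + L + C = 110 - j2874 Ω = 2876∠-87.8° Ω.
Step 4 — Source phasor: V = 10∠46.4° V = 6.896 + j7.242 V.
Step 5 — Ohm's law: I = V / Z_total = (6.896 + j7.242) / (110 - j2874) = -0.002424 + j0.002492 A.
Step 6 — Convert to polar: |I| = 0.003477 A, ∠I = 134.2°.

I = 0.003477∠134.2° A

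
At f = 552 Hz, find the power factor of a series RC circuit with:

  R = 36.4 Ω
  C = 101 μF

Step 1 — Angular frequency: ω = 2π·f = 2π·552 = 3468 rad/s.
Step 2 — Component impedances:
  R: Z = R = 36.4 Ω
  C: Z = 1/(jωC) = -j/(ω·C) = 0 - j2.855 Ω
Step 3 — Series combination: Z_total = R + C = 36.4 - j2.855 Ω = 36.51∠-4.5° Ω.
Step 4 — Power factor: PF = cos(φ) = Re(Z)/|Z| = 36.4/36.512 = 0.9969.
Step 5 — Type: Im(Z) = -2.855 ⇒ leading (phase φ = -4.5°).

PF = 0.9969 (leading, φ = -4.5°)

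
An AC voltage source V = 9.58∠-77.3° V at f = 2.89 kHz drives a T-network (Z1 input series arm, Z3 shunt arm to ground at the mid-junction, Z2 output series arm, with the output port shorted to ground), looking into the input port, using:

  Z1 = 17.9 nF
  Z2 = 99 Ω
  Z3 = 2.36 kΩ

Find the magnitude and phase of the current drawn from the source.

Step 1 — Angular frequency: ω = 2π·f = 2π·2890 = 1.816e+04 rad/s.
Step 2 — Component impedances:
  Z1: Z = 1/(jωC) = -j/(ω·C) = 0 - j3077 Ω
  Z2: Z = R = 99 Ω
  Z3: Z = R = 2360 Ω
Step 3 — With the output port shorted to ground, the output series arm Z2 runs from the junction to ground; the shunt arm Z3 also runs from the junction to ground. They appear in parallel: Z3 || Z2 = 95.01 Ω.
Step 4 — Series with input arm Z1: Z_in = Z1 + (Z3 || Z2) = 95.01 - j3077 Ω = 3078∠-88.2° Ω.
Step 5 — Source phasor: V = 9.58∠-77.3° V = 2.106 - j9.346 V.
Step 6 — Ohm's law: I = V / Z_total = (2.106 - j9.346) / (95.01 - j3077) = 0.003056 + j0.0005902 A.
Step 7 — Convert to polar: |I| = 0.003112 A, ∠I = 10.9°.

I = 0.003112∠10.9° A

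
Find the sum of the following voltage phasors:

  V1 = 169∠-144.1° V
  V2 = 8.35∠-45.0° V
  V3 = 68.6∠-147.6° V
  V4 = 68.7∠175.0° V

Step 1 — Convert each phasor to rectangular form:
  V1 = 169·(cos(-144.1°) + j·sin(-144.1°)) = -136.9 - j99.1 V
  V2 = 8.35·(cos(-45.0°) + j·sin(-45.0°)) = 5.904 - j5.904 V
  V3 = 68.6·(cos(-147.6°) + j·sin(-147.6°)) = -57.92 - j36.76 V
  V4 = 68.7·(cos(175.0°) + j·sin(175.0°)) = -68.44 + j5.988 V
Step 2 — Sum components: V_total = -257.4 - j135.8 V.
Step 3 — Convert to polar: |V_total| = 291 V, ∠V_total = -152.2°.

V_total = 291∠-152.2° V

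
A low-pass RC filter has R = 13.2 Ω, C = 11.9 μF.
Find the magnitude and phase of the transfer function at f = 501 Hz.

Step 1 — Angular frequency: ω = 2π·501 = 3148 rad/s.
Step 2 — Transfer function: H(jω) = 1/(1 + jωRC).
Step 3 — Denominator: 1 + jωRC = 1 + j·3148·13.2·1.19e-05 = 1 + j0.4945.
Step 4 — H = 0.8035 - j0.3973.
Step 5 — Magnitude: |H| = 0.8964 (-0.9 dB); phase: φ = -26.3°.

|H| = 0.8964 (-0.9 dB), φ = -26.3°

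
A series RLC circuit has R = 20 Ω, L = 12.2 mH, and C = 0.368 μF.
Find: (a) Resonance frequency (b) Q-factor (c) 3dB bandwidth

Step 1 — Resonance: ω₀ = 1/√(LC) = 1/√(0.0122·3.68e-07) = 1.492e+04 rad/s.
Step 2 — f₀ = ω₀/(2π) = 2375 Hz.
Step 3 — Series Q: Q = ω₀L/R = 1.492e+04·0.0122/20 = 9.104.
Step 4 — Bandwidth: Δω = ω₀/Q = 1639 rad/s; BW = Δω/(2π) = 260.9 Hz.

(a) f₀ = 2375 Hz  (b) Q = 9.104  (c) BW = 260.9 Hz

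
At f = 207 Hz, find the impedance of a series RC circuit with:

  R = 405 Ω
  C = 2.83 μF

Step 1 — Angular frequency: ω = 2π·f = 2π·207 = 1301 rad/s.
Step 2 — Component impedances:
  R: Z = R = 405 Ω
  C: Z = 1/(jωC) = -j/(ω·C) = 0 - j271.7 Ω
Step 3 — Series combination: Z_total = R + C = 405 - j271.7 Ω = 487.7∠-33.9° Ω.

Z = 405 - j271.7 Ω = 487.7∠-33.9° Ω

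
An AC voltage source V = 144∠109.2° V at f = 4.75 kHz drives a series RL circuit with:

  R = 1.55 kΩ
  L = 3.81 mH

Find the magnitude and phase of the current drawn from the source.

Step 1 — Angular frequency: ω = 2π·f = 2π·4750 = 2.985e+04 rad/s.
Step 2 — Component impedances:
  R: Z = R = 1550 Ω
  L: Z = jωL = j·2.985e+04·0.00381 = 0 + j113.7 Ω
Step 3 — Series combination: Z_total = R + L = 1550 + j113.7 Ω = 1554∠4.2° Ω.
Step 4 — Source phasor: V = 144∠109.2° V = -47.36 + j136 V.
Step 5 — Ohm's law: I = V / Z_total = (-47.36 + j136) / (1550 + j113.7) = -0.02399 + j0.0895 A.
Step 6 — Convert to polar: |I| = 0.09265 A, ∠I = 105.0°.

I = 0.09265∠105.0° A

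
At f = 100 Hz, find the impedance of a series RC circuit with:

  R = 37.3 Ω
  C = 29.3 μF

Step 1 — Angular frequency: ω = 2π·f = 2π·100 = 628.3 rad/s.
Step 2 — Component impedances:
  R: Z = R = 37.3 Ω
  C: Z = 1/(jωC) = -j/(ω·C) = 0 - j54.32 Ω
Step 3 — Series combination: Z_total = R + C = 37.3 - j54.32 Ω = 65.89∠-55.5° Ω.

Z = 37.3 - j54.32 Ω = 65.89∠-55.5° Ω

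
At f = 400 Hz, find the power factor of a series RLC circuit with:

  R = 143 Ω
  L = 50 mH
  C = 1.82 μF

Step 1 — Angular frequency: ω = 2π·f = 2π·400 = 2513 rad/s.
Step 2 — Component impedances:
  R: Z = R = 143 Ω
  L: Z = jωL = j·2513·0.05 = 0 + j125.7 Ω
  C: Z = 1/(jωC) = -j/(ω·C) = 0 - j218.6 Ω
Step 3 — Series combination: Z_total = R + L + C = 143 - j92.96 Ω = 170.6∠-33.0° Ω.
Step 4 — Power factor: PF = cos(φ) = Re(Z)/|Z| = 143/170.56 = 0.8384.
Step 5 — Type: Im(Z) = -92.96 ⇒ leading (phase φ = -33.0°).

PF = 0.8384 (leading, φ = -33.0°)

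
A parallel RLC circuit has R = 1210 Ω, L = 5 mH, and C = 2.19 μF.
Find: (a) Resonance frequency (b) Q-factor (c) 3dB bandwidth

Step 1 — Resonance: ω₀ = 1/√(LC) = 1/√(0.005·2.19e-06) = 9556 rad/s.
Step 2 — f₀ = ω₀/(2π) = 1521 Hz.
Step 3 — Parallel Q: Q = R/(ω₀L) = 1210/(9556·0.005) = 25.32.
Step 4 — Bandwidth: Δω = ω₀/Q = 377.4 rad/s; BW = Δω/(2π) = 60.06 Hz.

(a) f₀ = 1521 Hz  (b) Q = 25.32  (c) BW = 60.06 Hz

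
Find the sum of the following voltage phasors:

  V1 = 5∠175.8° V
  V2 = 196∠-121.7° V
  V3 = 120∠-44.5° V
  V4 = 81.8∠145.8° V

Step 1 — Convert each phasor to rectangular form:
  V1 = 5·(cos(175.8°) + j·sin(175.8°)) = -4.987 + j0.3662 V
  V2 = 196·(cos(-121.7°) + j·sin(-121.7°)) = -103 - j166.8 V
  V3 = 120·(cos(-44.5°) + j·sin(-44.5°)) = 85.59 - j84.11 V
  V4 = 81.8·(cos(145.8°) + j·sin(145.8°)) = -67.66 + j45.98 V
Step 2 — Sum components: V_total = -90.04 - j204.5 V.
Step 3 — Convert to polar: |V_total| = 223.5 V, ∠V_total = -113.8°.

V_total = 223.5∠-113.8° V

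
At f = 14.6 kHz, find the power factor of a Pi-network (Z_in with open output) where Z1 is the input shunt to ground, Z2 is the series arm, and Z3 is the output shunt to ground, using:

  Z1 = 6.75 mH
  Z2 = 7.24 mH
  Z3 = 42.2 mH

Step 1 — Angular frequency: ω = 2π·f = 2π·1.46e+04 = 9.173e+04 rad/s.
Step 2 — Component impedances:
  Z1: Z = jωL = j·9.173e+04·0.00675 = 0 + j619.2 Ω
  Z2: Z = jωL = j·9.173e+04·0.00724 = 0 + j664.2 Ω
  Z3: Z = jωL = j·9.173e+04·0.0422 = 0 + j3871 Ω
Step 3 — With open output, the series arm Z2 and the output shunt Z3 appear in series to ground: Z2 + Z3 = 0 + j4535 Ω.
Step 4 — Parallel with input shunt Z1: Z_in = Z1 || (Z2 + Z3) = 0 + j544.8 Ω = 544.8∠90.0° Ω.
Step 5 — Power factor: PF = cos(φ) = Re(Z)/|Z| = -0/544.8 = -0.
Step 6 — Type: Im(Z) = 544.8 ⇒ lagging (phase φ = 90.0°).

PF = -0 (lagging, φ = 90.0°)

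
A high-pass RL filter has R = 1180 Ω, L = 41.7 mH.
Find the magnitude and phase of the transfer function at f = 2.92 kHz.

Step 1 — Angular frequency: ω = 2π·2920 = 1.835e+04 rad/s.
Step 2 — Transfer function: H(jω) = jωL/(R + jωL).
Step 3 — Numerator jωL = j·765.1; denominator R + jωL = 1180 + j765.1.
Step 4 — H = 0.296 + j0.4565.
Step 5 — Magnitude: |H| = 0.544 (-5.3 dB); phase: φ = 57.0°.

|H| = 0.544 (-5.3 dB), φ = 57.0°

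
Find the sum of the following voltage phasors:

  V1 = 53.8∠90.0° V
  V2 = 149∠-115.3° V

Step 1 — Convert each phasor to rectangular form:
  V1 = 53.8·(cos(90.0°) + j·sin(90.0°)) = 0 + j53.8 V
  V2 = 149·(cos(-115.3°) + j·sin(-115.3°)) = -63.68 - j134.7 V
Step 2 — Sum components: V_total = -63.68 - j80.91 V.
Step 3 — Convert to polar: |V_total| = 103 V, ∠V_total = -128.2°.

V_total = 103∠-128.2° V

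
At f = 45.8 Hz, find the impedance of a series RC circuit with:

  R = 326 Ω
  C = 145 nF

Step 1 — Angular frequency: ω = 2π·f = 2π·45.8 = 287.8 rad/s.
Step 2 — Component impedances:
  R: Z = R = 326 Ω
  C: Z = 1/(jωC) = -j/(ω·C) = 0 - j2.397e+04 Ω
Step 3 — Series combination: Z_total = R + C = 326 - j2.397e+04 Ω = 2.397e+04∠-89.2° Ω.

Z = 326 - j2.397e+04 Ω = 2.397e+04∠-89.2° Ω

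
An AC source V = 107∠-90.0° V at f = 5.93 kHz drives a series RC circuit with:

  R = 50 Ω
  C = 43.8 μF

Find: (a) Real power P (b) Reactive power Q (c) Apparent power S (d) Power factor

Step 1 — Angular frequency: ω = 2π·f = 2π·5930 = 3.726e+04 rad/s.
Step 2 — Component impedances:
  R: Z = R = 50 Ω
  C: Z = 1/(jωC) = -j/(ω·C) = 0 - j0.6128 Ω
Step 3 — Series combination: Z_total = R + C = 50 - j0.6128 Ω = 50∠-0.7° Ω.
Step 4 — Source phasor: V = 107∠-90.0° V = 0 - j107 V.
Step 5 — Current: I = V / Z = 0.02622 - j2.14 A = 2.14∠-89.3° A.
Step 6 — Complex power: S = V·I* = 228.9 - j2.806 VA.
Step 7 — Real power: P = Re(S) = 228.9 W.
Step 8 — Reactive power: Q = Im(S) = -2.806 VAR.
Step 9 — Apparent power: |S| = 229 VA.
Step 10 — Power factor: PF = P/|S| = 0.9999 (leading).

(a) P = 228.9 W  (b) Q = -2.806 VAR  (c) S = 229 VA  (d) PF = 0.9999 (leading)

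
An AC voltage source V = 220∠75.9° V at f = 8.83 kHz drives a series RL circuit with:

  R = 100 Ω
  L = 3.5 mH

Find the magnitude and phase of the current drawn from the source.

Step 1 — Angular frequency: ω = 2π·f = 2π·8830 = 5.548e+04 rad/s.
Step 2 — Component impedances:
  R: Z = R = 100 Ω
  L: Z = jωL = j·5.548e+04·0.0035 = 0 + j194.2 Ω
Step 3 — Series combination: Z_total = R + L = 100 + j194.2 Ω = 218.4∠62.8° Ω.
Step 4 — Source phasor: V = 220∠75.9° V = 53.6 + j213.4 V.
Step 5 — Ohm's law: I = V / Z_total = (53.6 + j213.4) / (100 + j194.2) = 0.9808 + j0.2291 A.
Step 6 — Convert to polar: |I| = 1.007 A, ∠I = 13.1°.

I = 1.007∠13.1° A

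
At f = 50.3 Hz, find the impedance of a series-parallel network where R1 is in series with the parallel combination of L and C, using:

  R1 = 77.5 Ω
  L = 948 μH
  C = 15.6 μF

Step 1 — Angular frequency: ω = 2π·f = 2π·50.3 = 316 rad/s.
Step 2 — Component impedances:
  R1: Z = R = 77.5 Ω
  L: Z = jωL = j·316·0.000948 = 0 + j0.2996 Ω
  C: Z = 1/(jωC) = -j/(ω·C) = 0 - j202.8 Ω
Step 3 — Parallel branch: L || C = 1/(1/L + 1/C) = 0 + j0.3001 Ω.
Step 4 — Series with R1: Z_total = R1 + (L || C) = 77.5 + j0.3001 Ω = 77.5∠0.2° Ω.

Z = 77.5 + j0.3001 Ω = 77.5∠0.2° Ω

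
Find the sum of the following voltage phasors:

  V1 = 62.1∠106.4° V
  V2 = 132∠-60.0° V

Step 1 — Convert each phasor to rectangular form:
  V1 = 62.1·(cos(106.4°) + j·sin(106.4°)) = -17.53 + j59.57 V
  V2 = 132·(cos(-60.0°) + j·sin(-60.0°)) = 66 - j114.3 V
Step 2 — Sum components: V_total = 48.47 - j54.74 V.
Step 3 — Convert to polar: |V_total| = 73.11 V, ∠V_total = -48.5°.

V_total = 73.11∠-48.5° V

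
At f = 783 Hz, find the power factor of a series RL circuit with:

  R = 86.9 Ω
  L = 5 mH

Step 1 — Angular frequency: ω = 2π·f = 2π·783 = 4920 rad/s.
Step 2 — Component impedances:
  R: Z = R = 86.9 Ω
  L: Z = jωL = j·4920·0.005 = 0 + j24.6 Ω
Step 3 — Series combination: Z_total = R + L = 86.9 + j24.6 Ω = 90.31∠15.8° Ω.
Step 4 — Power factor: PF = cos(φ) = Re(Z)/|Z| = 86.9/90.31 = 0.9622.
Step 5 — Type: Im(Z) = 24.6 ⇒ lagging (phase φ = 15.8°).

PF = 0.9622 (lagging, φ = 15.8°)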